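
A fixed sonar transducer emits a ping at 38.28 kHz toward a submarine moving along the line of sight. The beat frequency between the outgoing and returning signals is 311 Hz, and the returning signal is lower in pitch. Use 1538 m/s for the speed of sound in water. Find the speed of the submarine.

Double Doppler shift off a moving reflector: f₂ = f₀ · (v + u)/(v − u) (u > 0 toward emitter).
Returning signal is lower, so f₂ = f₀ − Δf = 38280 − 311 = 37969 Hz.
Rearranging, u = v · (f₂ − f₀)/(f₂ + f₀) = 1538 × -311/76249 ≈ -6.3 m/s.
So the submarine is moving at 6.3 m/s away from the emitter.

6.3 m/s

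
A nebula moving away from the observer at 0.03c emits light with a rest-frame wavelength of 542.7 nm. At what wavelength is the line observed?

559.2 nm

Relativistic Doppler for wavelength: λ' = λ₀ · √((1 + β)/(1 − β)).
λ' = 542.7 × √(1.0300/0.9700) = 542.7 × 1.03046 ≈ 559.2 nm.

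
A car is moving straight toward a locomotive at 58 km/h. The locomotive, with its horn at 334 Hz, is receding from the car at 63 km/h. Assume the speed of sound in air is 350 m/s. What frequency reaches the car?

333 Hz

63 km/h = 17.5 m/s; 58 km/h = 16.11 m/s.
With source receding and observer approaching, f' = f · (v + v_o)/(v + v_s).
f' = 334 × (350 + 16.11)/(350 + 17.5) = 334 × 366.11/367.5 ≈ 333 Hz.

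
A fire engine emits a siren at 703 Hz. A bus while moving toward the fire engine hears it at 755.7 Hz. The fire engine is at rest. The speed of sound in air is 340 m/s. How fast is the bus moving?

f' = f · (v + v_o)/v ⇒ v_o = v · |f'/f − 1|.
v_o = 340 × |755.7/703 − 1| = 340 × 0.07496 ≈ 25 m/s.

25 m/s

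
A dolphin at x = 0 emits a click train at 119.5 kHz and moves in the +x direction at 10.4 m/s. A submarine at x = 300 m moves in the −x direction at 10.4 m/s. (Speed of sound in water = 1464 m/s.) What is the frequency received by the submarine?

The observer lies on the +x side, so the source is heading toward the observer and the observer is heading toward the source.
With source approaching and observer approaching, f' = f · (v + v_o)/(v − v_s).
f' = 119.5 × (1464 + 10.4)/(1464 − 10.4) = 119.5 × 1474.4/1453.6 ≈ 121.2 kHz.

121.2 kHz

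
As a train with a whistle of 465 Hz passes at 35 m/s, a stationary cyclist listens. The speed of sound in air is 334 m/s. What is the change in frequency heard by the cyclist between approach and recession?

Approaching: f₁ = f · v/(v − v_s) = 465 × 334/299 ≈ 519.4 Hz.
Receding: f₂ = f · v/(v + v_s) = 465 × 334/369 ≈ 420.9 Hz.
Drop: f₁ − f₂ = 2f·v·v_s/(v² − v_s²) = 2 × 465 × 334 × 35/(334² − 35²) ≈ 98.5 Hz.

98.5 Hz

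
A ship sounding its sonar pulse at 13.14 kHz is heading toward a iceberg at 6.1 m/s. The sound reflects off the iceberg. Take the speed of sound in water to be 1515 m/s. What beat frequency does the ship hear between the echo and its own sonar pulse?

106 Hz

The iceberg receives the sound from a moving source: f₁ = f₀ · v/(v − v_e) = 13.14 × 1515/1508.9 ≈ 13.1931 kHz.
On the return leg the ship is a moving observer: f₂ = f₁ · (v + v_e)/v = 13.1931 × 1521.1/1515 ≈ 13.2462 kHz.
Beat against the emitted tone (with f₀ = 13140 Hz): |f₂ − f₀| = 2v_e·f₀/(v − v_e) = 2 × 6.1 × 13140/1508.9 ≈ 106 Hz.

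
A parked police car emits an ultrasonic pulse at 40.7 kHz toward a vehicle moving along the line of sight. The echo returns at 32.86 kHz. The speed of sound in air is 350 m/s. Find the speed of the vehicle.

37 m/s

Double Doppler shift off a moving reflector: f₂ = f₀ · (v + u)/(v − u) (u > 0 toward emitter).
Rearranging, u = v · (f₂ − f₀)/(f₂ + f₀) = 350 × -7.84/73.56 ≈ -37 m/s.
So the vehicle is moving at 37 m/s away from the emitter.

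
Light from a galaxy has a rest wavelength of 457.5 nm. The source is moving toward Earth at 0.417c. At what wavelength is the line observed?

293.5 nm

Relativistic Doppler for wavelength: λ' = λ₀ · √((1 − β)/(1 + β)).
λ' = 457.5 × √(0.5830/1.4170) = 457.5 × 0.64143 ≈ 293.5 nm.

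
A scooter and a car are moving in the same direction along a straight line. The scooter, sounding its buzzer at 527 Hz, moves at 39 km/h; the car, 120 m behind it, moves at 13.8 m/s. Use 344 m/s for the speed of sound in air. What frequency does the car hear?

39 km/h = 10.83 m/s.
The car is behind, so the scooter is moving away from it while the car is moving toward the scooter.
With source receding and observer approaching, f' = f · (v + v_o)/(v + v_s).
f' = 527 × (344 + 13.8)/(344 + 10.83) = 527 × 357.8/354.83 ≈ 531 Hz.

531 Hz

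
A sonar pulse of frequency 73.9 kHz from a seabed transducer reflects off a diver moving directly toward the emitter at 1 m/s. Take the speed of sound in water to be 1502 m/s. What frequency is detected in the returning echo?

At the diver (a moving observer), f₁ = f₀ · (v + u)/v = 73.9 × 1503/1502 ≈ 73.9 kHz.
On reflection it acts as a source moving toward the stationary detector: f₂ = f₁ · v/(v − u) = 73.9 × 1502/1501 ≈ 74.0 kHz.

74.0 kHz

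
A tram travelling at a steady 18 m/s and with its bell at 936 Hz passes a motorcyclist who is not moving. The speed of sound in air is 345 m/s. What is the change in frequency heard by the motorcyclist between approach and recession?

97.9 Hz

Approaching: f₁ = f · v/(v − v_s) = 936 × 345/327 ≈ 987.5 Hz.
Receding: f₂ = f · v/(v + v_s) = 936 × 345/363 ≈ 889.6 Hz.
Drop: f₁ − f₂ = 2f·v·v_s/(v² − v_s²) = 2 × 936 × 345 × 18/(345² − 18²) ≈ 97.9 Hz.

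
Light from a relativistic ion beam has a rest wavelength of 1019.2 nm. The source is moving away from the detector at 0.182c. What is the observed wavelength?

1225.2 nm

Relativistic Doppler for wavelength: λ' = λ₀ · √((1 + β)/(1 − β)).
λ' = 1019.2 × √(1.1820/0.8180) = 1019.2 × 1.20208 ≈ 1225.2 nm.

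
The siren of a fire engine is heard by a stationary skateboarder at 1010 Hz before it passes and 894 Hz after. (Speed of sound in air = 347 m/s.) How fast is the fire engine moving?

f₁/f₂ = (v + v_s)/(v − v_s), so v_s = v · (f₁ − f₂)/(f₁ + f₂).
v_s = 347 × (1010 − 894)/(1010 + 894) = 347 × 116/1904 ≈ 21.1 m/s.

21.1 m/s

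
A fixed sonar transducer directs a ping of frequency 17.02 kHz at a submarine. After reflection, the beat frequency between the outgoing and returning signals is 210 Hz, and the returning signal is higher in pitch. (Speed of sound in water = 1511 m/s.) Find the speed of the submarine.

Double Doppler shift off a moving reflector: f₂ = f₀ · (v + u)/(v − u) (u > 0 toward emitter).
Returning signal is higher, so f₂ = f₀ + Δf = 17020 + 210 = 17230 Hz.
Rearranging, u = v · (f₂ − f₀)/(f₂ + f₀) = 1511 × 210/34250 ≈ 9.3 m/s.
So the submarine is moving at 9.3 m/s toward the emitter.

9.3 m/s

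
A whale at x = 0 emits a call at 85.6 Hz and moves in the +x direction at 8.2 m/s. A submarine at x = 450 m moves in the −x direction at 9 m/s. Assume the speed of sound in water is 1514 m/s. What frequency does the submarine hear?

The observer lies on the +x side, so the source is heading toward the observer and the observer is heading toward the source.
General Doppler shift: f' = f · (v + v_o)/(v − v_s).
f' = 85.6 × (1514 + 9)/(1514 − 8.2) = 85.6 × 1523/1505.8 ≈ 87 Hz.

87 Hz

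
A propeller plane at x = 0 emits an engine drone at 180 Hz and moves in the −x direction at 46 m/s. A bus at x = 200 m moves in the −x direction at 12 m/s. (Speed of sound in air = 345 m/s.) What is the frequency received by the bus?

164 Hz

The observer lies on the +x side, so the source is heading away from the observer and the observer is heading toward the source.
Both move, so f' = f · (v + v_o)/(v + v_s).
f' = 180 × (345 + 12)/(345 + 46) = 180 × 357/391 ≈ 164 Hz.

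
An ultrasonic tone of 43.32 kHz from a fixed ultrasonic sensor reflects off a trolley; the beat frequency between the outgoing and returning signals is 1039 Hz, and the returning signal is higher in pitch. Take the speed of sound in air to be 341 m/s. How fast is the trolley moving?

4.0 m/s

Double Doppler shift off a moving reflector: f₂ = f₀ · (v + u)/(v − u) (u > 0 toward emitter).
Returning signal is higher, so f₂ = f₀ + Δf = 43320 + 1039 = 44359 Hz.
Rearranging, u = v · (f₂ − f₀)/(f₂ + f₀) = 341 × 1039/87679 ≈ 4.0 m/s.
So the trolley is moving at 4.0 m/s toward the emitter.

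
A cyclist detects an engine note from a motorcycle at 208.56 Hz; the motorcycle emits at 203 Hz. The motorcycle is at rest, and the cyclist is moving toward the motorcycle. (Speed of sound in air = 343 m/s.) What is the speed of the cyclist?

f' = f · (v + v_o)/v ⇒ v_o = v · |f'/f − 1|.
v_o = 343 × |208.56/203 − 1| = 343 × 0.02739 ≈ 9.4 m/s.

9.4 m/s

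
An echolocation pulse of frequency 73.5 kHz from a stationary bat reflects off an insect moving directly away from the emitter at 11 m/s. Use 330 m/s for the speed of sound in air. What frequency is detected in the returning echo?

The insect first receives the wave as a moving observer: f₁ = f₀ · (v − u)/v = 73.5 × (330 − 11)/330 ≈ 71.0 kHz.
On reflection it acts as a source moving away from the stationary detector: f₂ = f₁ · v/(v + u) = 71.0 × 330/341 ≈ 68.8 kHz.

68.8 kHz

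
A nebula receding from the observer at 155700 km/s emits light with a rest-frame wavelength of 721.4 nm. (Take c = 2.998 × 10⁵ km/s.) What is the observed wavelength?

β = v/c = 155700/299800 = 0.5193.
Relativistic Doppler for wavelength: λ' = λ₀ · √((1 + β)/(1 − β)).
λ' = 721.4 × √(1.5193/0.4807) = 721.4 × 1.77792 ≈ 1282.6 nm.

1282.6 nm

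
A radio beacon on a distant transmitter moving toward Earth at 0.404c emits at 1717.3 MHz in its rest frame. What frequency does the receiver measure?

2635.8 MHz

Relativistic Doppler for frequency: f' = f₀ · √((1 + β)/(1 − β)).
f' = 1717.3 × √(1.4040/0.5960) = 1717.3 × 1.53483 ≈ 2635.8 MHz.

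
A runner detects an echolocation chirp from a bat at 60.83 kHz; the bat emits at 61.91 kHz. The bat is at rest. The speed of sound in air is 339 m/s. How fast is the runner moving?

5.9 m/s

f' < f, so the runner is receding.
f' = f · (v − v_o)/v ⇒ v_o = v · |f'/f − 1|.
v_o = 339 × |60.83/61.91 − 1| = 339 × 0.01744 ≈ 5.9 m/s.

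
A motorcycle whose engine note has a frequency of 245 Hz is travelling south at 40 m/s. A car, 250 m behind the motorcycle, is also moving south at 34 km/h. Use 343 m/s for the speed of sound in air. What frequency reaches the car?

225 Hz

34 km/h = 9.444 m/s.
The car is behind, so the motorcycle is moving away from it while the car is moving toward the motorcycle.
With source receding and observer approaching, f' = f · (v + v_o)/(v + v_s).
f' = 245 × (343 + 9.444)/(343 + 40) = 245 × 352.44/383 ≈ 225 Hz.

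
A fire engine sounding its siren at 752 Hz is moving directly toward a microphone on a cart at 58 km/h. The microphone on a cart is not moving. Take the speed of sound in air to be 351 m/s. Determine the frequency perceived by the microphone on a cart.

788 Hz

58 km/h = 16.11 m/s.
With the source moving toward a stationary observer, f' = f · v/(v − v_s).
f' = 752 × 351/(351 − 16.11) = 752 × 351/334.9 ≈ 788 Hz.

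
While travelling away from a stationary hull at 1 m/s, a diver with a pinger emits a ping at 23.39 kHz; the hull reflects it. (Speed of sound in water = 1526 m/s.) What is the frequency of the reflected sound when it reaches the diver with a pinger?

23.4 kHz

The hull receives the sound from a moving source: f₁ = f₀ · v/(v + v_e) = 23.39 × 1526/1527 ≈ 23.4 kHz.
On the return leg the diver with a pinger is a moving observer: f₂ = f₁ · (v − v_e)/v = 23.4 × 1525/1526 ≈ 23.4 kHz.
Equivalently f₂ = f₀ · (v − v_e)/(v + v_e).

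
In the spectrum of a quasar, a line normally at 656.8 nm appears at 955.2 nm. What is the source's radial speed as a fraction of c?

0.358c

λ'/λ₀ = 1.4543 > 1 (redshift), so the source is receding.
λ'/λ₀ = √((1 + β)/(1 − β)) for a receding source ⇒ β = (r² − 1)/(r² + 1) with r = λ'/λ₀.
β = (2.1151 − 1)/(2.1151 + 1) ≈ 0.358.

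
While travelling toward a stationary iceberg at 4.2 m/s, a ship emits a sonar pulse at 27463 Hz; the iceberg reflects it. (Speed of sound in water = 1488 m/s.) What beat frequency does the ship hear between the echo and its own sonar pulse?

The iceberg receives the sound from a moving source: f₁ = f₀ · v/(v − v_e) = 27463 × 1488/1483.8 ≈ 27540.7 Hz.
On the return leg the ship is a moving observer: f₂ = f₁ · (v + v_e)/v = 27540.7 × 1492.2/1488 ≈ 27618.5 Hz.
Beat against the emitted tone: |f₂ − f₀| = 2v_e·f₀/(v − v_e) = 2 × 4.2 × 27463/1483.8 ≈ 155 Hz.

155 Hz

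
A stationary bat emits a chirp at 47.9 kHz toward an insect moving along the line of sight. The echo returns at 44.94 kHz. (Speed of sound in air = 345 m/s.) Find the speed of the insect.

Double Doppler shift off a moving reflector: f₂ = f₀ · (v + u)/(v − u) (u > 0 toward emitter).
Rearranging, u = v · (f₂ − f₀)/(f₂ + f₀) = 345 × -2.96/92.84 ≈ -11.0 m/s.
So the insect is moving at 11.0 m/s away from the emitter.

11.0 m/s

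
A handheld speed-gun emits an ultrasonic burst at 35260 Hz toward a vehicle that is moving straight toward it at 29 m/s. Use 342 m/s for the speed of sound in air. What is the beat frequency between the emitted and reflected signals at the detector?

At the vehicle (a moving observer), f₁ = f₀ · (v + u)/v = 35260 × 371/342 ≈ 38250 Hz.
On reflection it acts as a source moving toward the stationary detector: f₂ = f₁ · v/(v − u) = 38250 × 342/313 ≈ 41794 Hz.
Beat frequency: |f₂ − f₀| = 2u·f₀/(v − u) = 2 × 29 × 35260/313 ≈ 6534 Hz.

6534 Hz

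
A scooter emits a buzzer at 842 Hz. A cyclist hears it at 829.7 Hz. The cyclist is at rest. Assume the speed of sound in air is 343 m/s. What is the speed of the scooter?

5.1 m/s

f' < f, so the scooter is receding.
f' = f · v/(v + v_s) ⇒ v_s = v · |1 − f/f'|.
v_s = 343 × |1 − 842/829.7| = 343 × 0.01482 ≈ 5.1 m/s.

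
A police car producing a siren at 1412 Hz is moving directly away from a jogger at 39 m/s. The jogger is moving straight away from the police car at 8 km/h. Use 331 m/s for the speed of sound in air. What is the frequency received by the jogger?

8 km/h = 2.222 m/s.
General Doppler shift: f' = f · (v − v_o)/(v + v_s).
f' = 1412 × (331 − 2.222)/(331 + 39) = 1412 × 328.78/370 ≈ 1255 Hz.

1255 Hz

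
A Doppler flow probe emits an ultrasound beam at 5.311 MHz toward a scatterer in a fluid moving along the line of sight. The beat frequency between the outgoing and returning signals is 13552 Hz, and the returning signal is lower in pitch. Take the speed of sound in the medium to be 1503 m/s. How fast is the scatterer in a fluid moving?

1.92 m/s

Double Doppler shift off a moving reflector: f₂ = f₀ · (v + u)/(v − u) (u > 0 toward emitter).
Returning signal is lower, so f₂ = f₀ − Δf = 5311000 − 13552 = 5297448 Hz.
Rearranging, u = v · (f₂ − f₀)/(f₂ + f₀) = 1503 × -13552/10608448 ≈ -1.92 m/s.
So the scatterer in a fluid is moving at 1.92 m/s away from the emitter.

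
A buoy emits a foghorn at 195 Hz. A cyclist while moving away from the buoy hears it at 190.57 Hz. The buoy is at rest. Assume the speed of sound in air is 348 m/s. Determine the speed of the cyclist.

7.9 m/s

f' = f · (v − v_o)/v ⇒ v_o = v · |f'/f − 1|.
v_o = 348 × |190.57/195 − 1| = 348 × 0.02272 ≈ 7.9 m/s.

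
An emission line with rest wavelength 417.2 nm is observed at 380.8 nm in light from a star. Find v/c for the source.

0.091c

λ'/λ₀ = 0.9128 < 1 (blueshift), so the source is approaching.
λ'/λ₀ = √((1 − β)/(1 + β)) for an approaching source ⇒ β = (1 − r²)/(1 + r²) with r = λ'/λ₀.
β = (1 − 0.8331)/(1 + 0.8331) ≈ 0.091.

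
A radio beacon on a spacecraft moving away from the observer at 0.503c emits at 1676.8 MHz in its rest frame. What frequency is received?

964.2 MHz

Relativistic Doppler for frequency: f' = f₀ · √((1 − β)/(1 + β)).
f' = 1676.8 × √(0.4970/1.5030) = 1676.8 × 0.57504 ≈ 964.2 MHz.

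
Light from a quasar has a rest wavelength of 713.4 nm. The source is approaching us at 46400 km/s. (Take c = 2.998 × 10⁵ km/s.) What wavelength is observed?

β = v/c = 46400/299800 = 0.1548.
Relativistic Doppler for wavelength: λ' = λ₀ · √((1 − β)/(1 + β)).
λ' = 713.4 × √(0.8452/1.1548) = 713.4 × 0.85554 ≈ 610.3 nm.

610.3 nm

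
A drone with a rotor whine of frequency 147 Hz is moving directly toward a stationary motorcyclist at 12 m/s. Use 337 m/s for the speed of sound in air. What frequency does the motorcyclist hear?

Moving source, stationary observer: f' = f · v/(v − v_s) since the source is approaching.
f' = 147 × 337/(337 − 12) = 147 × 337/325 ≈ 152 Hz.

152 Hz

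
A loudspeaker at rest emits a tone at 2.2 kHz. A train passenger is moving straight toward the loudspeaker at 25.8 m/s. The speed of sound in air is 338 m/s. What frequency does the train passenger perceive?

2.37 kHz

Moving observer, stationary source: f' = f · (v + v_o)/v.
f' = 2.2 × (338 + 25.8)/338 = 2.2 × 363.8/338 ≈ 2.37 kHz.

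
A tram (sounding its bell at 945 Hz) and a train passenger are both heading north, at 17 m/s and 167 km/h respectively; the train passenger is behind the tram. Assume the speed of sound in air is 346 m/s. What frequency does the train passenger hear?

167 km/h = 46.39 m/s.
The train passenger is behind, so the tram is moving away from it while the train passenger is moving toward the tram.
General Doppler shift: f' = f · (v + v_o)/(v + v_s).
f' = 945 × (346 + 46.39)/(346 + 17) = 945 × 392.39/363 ≈ 1022 Hz.

1022 Hz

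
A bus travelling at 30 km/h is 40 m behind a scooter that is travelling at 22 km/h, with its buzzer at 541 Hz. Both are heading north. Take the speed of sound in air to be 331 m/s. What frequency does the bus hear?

545 Hz

22 km/h = 6.111 m/s; 30 km/h = 8.333 m/s.
The bus is behind, so the scooter is moving away from it while the bus is moving toward the scooter.
With source receding and observer approaching, f' = f · (v + v_o)/(v + v_s).
f' = 541 × (331 + 8.333)/(331 + 6.111) = 541 × 339.33/337.11 ≈ 545 Hz.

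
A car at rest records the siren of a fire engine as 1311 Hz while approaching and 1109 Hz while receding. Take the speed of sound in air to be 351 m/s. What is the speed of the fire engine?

29 m/s

f₁/f₂ = (v + v_s)/(v − v_s), so v_s = v · (f₁ − f₂)/(f₁ + f₂).
v_s = 351 × (1311 − 1109)/(1311 + 1109) = 351 × 202/2420 ≈ 29 m/s.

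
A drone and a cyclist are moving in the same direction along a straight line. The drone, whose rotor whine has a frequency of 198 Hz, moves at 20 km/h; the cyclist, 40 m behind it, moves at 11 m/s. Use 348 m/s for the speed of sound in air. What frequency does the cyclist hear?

201 Hz

20 km/h = 5.556 m/s.
The cyclist is behind, so the drone is moving away from it while the cyclist is moving toward the drone.
With source receding and observer approaching, f' = f · (v + v_o)/(v + v_s).
f' = 198 × (348 + 11)/(348 + 5.556) = 198 × 359/353.56 ≈ 201 Hz.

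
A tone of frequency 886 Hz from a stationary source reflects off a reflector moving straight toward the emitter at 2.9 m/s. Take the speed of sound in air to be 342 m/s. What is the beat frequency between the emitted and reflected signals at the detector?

At the reflector (a moving observer), f₁ = f₀ · (v + u)/v = 886 × 344.9/342 ≈ 893.51 Hz.
On reflection it acts as a source moving toward the stationary detector: f₂ = f₁ · v/(v − u) = 893.51 × 342/339.1 ≈ 901.15 Hz.
Equivalently f₂ = f₀ · (v + u)/(v − u).
Beat frequency: |f₂ − f₀| = 2u·f₀/(v − u) = 2 × 2.9 × 886/339.1 ≈ 15.2 Hz.

15.2 Hz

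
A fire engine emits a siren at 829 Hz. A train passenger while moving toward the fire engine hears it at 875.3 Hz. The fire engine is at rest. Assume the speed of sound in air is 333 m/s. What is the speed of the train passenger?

f' = f · (v + v_o)/v ⇒ v_o = v · |f'/f − 1|.
v_o = 333 × |875.3/829 − 1| = 333 × 0.05585 ≈ 18.6 m/s.

18.6 m/s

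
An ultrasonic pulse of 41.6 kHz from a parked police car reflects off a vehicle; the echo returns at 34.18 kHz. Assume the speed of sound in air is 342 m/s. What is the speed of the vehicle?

Double Doppler shift off a moving reflector: f₂ = f₀ · (v + u)/(v − u) (u > 0 toward emitter).
Rearranging, u = v · (f₂ − f₀)/(f₂ + f₀) = 342 × -7.42/75.78 ≈ -33 m/s.
So the vehicle is moving at 33 m/s away from the emitter.

33 m/s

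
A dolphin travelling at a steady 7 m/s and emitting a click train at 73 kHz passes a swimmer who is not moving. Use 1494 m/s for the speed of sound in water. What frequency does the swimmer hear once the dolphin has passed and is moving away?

Receding: f₂ = f · v/(v + v_s) = 73 × 1494/1501 ≈ 72.7 kHz.

72.7 kHz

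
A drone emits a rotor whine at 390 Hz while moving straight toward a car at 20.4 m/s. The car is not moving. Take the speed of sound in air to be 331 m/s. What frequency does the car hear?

416 Hz

Only the source moves, toward the listener, so f' = f · v/(v − v_s).
f' = 390 × 331/(331 − 20.4) = 390 × 331/310.6 ≈ 416 Hz.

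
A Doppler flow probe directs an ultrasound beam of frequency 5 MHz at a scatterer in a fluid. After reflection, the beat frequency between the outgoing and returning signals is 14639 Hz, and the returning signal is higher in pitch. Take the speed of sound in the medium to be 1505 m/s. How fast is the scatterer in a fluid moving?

Double Doppler shift off a moving reflector: f₂ = f₀ · (v + u)/(v − u) (u > 0 toward emitter).
Returning signal is higher, so f₂ = f₀ + Δf = 5000000 + 14639 = 5014639 Hz.
Rearranging, u = v · (f₂ − f₀)/(f₂ + f₀) = 1505 × 14639/10014639 ≈ 2.20 m/s.
So the scatterer in a fluid is moving at 2.20 m/s toward the emitter.

2.20 m/s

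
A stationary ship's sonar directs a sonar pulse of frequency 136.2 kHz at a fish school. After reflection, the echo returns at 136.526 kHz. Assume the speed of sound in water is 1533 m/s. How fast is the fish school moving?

Double Doppler shift off a moving reflector: f₂ = f₀ · (v + u)/(v − u) (u > 0 toward emitter).
Rearranging, u = v · (f₂ − f₀)/(f₂ + f₀) = 1533 × 0.326/272.726 ≈ 1.83 m/s.
So the fish school is moving at 1.83 m/s toward the emitter.

1.83 m/s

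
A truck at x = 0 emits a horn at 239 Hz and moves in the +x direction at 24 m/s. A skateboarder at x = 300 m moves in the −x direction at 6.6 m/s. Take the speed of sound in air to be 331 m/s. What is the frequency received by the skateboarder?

263 Hz

The observer lies on the +x side, so the source is heading toward the observer and the observer is heading toward the source.
General Doppler shift: f' = f · (v + v_o)/(v − v_s).
f' = 239 × (331 + 6.6)/(331 − 24) = 239 × 337.6/307 ≈ 263 Hz.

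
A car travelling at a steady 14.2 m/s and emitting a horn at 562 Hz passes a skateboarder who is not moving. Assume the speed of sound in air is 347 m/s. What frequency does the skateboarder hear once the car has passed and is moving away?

540 Hz

Receding: f₂ = f · v/(v + v_s) = 562 × 347/361.2 ≈ 540 Hz.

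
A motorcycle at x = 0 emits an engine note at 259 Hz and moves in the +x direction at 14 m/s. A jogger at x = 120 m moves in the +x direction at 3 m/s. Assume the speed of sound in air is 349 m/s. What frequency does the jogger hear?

The observer lies on the +x side, so the source is heading toward the observer and the observer is heading away from the source.
With source approaching and observer receding, f' = f · (v − v_o)/(v − v_s).
f' = 259 × (349 − 3)/(349 − 14) = 259 × 346/335 ≈ 268 Hz.

268 Hz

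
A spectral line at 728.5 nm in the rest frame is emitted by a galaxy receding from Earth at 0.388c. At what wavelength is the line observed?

Relativistic Doppler for wavelength: λ' = λ₀ · √((1 + β)/(1 − β)).
λ' = 728.5 × √(1.3880/0.6120) = 728.5 × 1.50598 ≈ 1097.1 nm.

1097.1 nm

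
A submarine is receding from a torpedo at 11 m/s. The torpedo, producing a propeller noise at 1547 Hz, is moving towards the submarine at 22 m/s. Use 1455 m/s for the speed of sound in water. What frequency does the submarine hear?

Both move, so f' = f · (v − v_o)/(v − v_s).
f' = 1547 × (1455 − 11)/(1455 − 22) = 1547 × 1444/1433 ≈ 1559 Hz.

1559 Hz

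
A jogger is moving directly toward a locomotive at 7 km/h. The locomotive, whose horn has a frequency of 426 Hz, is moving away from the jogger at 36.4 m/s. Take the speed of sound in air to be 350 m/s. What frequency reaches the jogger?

7 km/h = 1.944 m/s.
With source receding and observer approaching, f' = f · (v + v_o)/(v + v_s).
f' = 426 × (350 + 1.944)/(350 + 36.4) = 426 × 351.94/386.4 ≈ 388 Hz.

388 Hz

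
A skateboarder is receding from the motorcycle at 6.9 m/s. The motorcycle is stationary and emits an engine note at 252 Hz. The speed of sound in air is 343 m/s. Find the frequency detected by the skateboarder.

Moving observer, stationary source: f' = f · (v − v_o)/v.
f' = 252 × (343 − 6.9)/343 = 252 × 336.1/343 ≈ 247 Hz.

247 Hz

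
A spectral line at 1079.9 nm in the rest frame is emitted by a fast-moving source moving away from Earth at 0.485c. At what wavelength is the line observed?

1833.8 nm

Relativistic Doppler for wavelength: λ' = λ₀ · √((1 + β)/(1 − β)).
λ' = 1079.9 × √(1.4850/0.5150) = 1079.9 × 1.69809 ≈ 1833.8 nm.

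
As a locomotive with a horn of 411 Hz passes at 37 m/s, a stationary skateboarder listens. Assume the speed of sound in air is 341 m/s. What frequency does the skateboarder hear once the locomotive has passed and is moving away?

371 Hz

Receding: f₂ = f · v/(v + v_s) = 411 × 341/378 ≈ 371 Hz.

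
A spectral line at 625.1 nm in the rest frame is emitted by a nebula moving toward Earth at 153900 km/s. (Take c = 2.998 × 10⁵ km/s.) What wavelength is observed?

354.5 nm

β = v/c = 153900/299800 = 0.5133.
Relativistic Doppler for wavelength: λ' = λ₀ · √((1 − β)/(1 + β)).
λ' = 625.1 × √(0.4867/1.5133) = 625.1 × 0.56708 ≈ 354.5 nm.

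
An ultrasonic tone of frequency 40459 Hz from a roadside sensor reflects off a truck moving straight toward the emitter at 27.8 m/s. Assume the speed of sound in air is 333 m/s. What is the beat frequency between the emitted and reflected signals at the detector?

7371 Hz

The truck first receives the wave as a moving observer: f₁ = f₀ · (v + u)/v = 40459 × (333 + 27.8)/333 ≈ 43837 Hz.
On reflection it acts as a source moving toward the stationary detector: f₂ = f₁ · v/(v − u) = 43837 × 333/305.2 ≈ 47830 Hz.
Beat frequency: |f₂ − f₀| = 2u·f₀/(v − u) = 2 × 27.8 × 40459/305.2 ≈ 7371 Hz.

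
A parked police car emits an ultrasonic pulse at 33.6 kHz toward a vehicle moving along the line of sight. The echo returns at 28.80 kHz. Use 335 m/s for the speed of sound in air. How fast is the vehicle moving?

Double Doppler shift off a moving reflector: f₂ = f₀ · (v + u)/(v − u) (u > 0 toward emitter).
Rearranging, u = v · (f₂ − f₀)/(f₂ + f₀) = 335 × -4.80/62.40 ≈ -26 m/s.
So the vehicle is moving at 26 m/s away from the emitter.

26 m/s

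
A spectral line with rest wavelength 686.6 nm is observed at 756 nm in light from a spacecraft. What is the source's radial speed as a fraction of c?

λ'/λ₀ = 1.1011 > 1 (redshift), so the source is receding.
λ'/λ₀ = √((1 + β)/(1 − β)) for a receding source ⇒ β = (r² − 1)/(r² + 1) with r = λ'/λ₀.
β = (1.2124 − 1)/(1.2124 + 1) ≈ 0.096.

0.096c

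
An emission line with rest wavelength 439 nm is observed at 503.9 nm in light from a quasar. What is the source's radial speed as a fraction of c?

λ'/λ₀ = 1.1478 > 1 (redshift), so the source is receding.
λ'/λ₀ = √((1 + β)/(1 − β)) for a receding source ⇒ β = (r² − 1)/(r² + 1) with r = λ'/λ₀.
β = (1.3175 − 1)/(1.3175 + 1) ≈ 0.137.

0.137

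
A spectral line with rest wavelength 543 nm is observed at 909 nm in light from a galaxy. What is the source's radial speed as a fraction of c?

λ'/λ₀ = 1.6740 > 1 (redshift), so the source is receding.
λ'/λ₀ = √((1 + β)/(1 − β)) for a receding source ⇒ β = (r² − 1)/(r² + 1) with r = λ'/λ₀.
β = (2.8024 − 1)/(2.8024 + 1) ≈ 0.474.

0.474c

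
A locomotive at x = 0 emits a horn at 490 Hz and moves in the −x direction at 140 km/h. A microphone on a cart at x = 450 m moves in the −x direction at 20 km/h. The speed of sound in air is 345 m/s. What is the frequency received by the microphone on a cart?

140 km/h = 38.89 m/s; 20 km/h = 5.556 m/s.
The observer lies on the +x side, so the source is heading away from the observer and the observer is heading toward the source.
General Doppler shift: f' = f · (v + v_o)/(v + v_s).
f' = 490 × (345 + 5.556)/(345 + 38.89) = 490 × 350.56/383.89 ≈ 447 Hz.

447 Hz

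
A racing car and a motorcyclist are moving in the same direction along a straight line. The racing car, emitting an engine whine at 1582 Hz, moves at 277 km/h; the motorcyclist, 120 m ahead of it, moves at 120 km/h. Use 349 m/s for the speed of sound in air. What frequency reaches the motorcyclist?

277 km/h = 76.94 m/s; 120 km/h = 33.33 m/s.
The motorcyclist is ahead, so the racing car is moving toward it while the motorcyclist is moving away from the racing car.
General Doppler shift: f' = f · (v − v_o)/(v − v_s).
f' = 1582 × (349 − 33.33)/(349 − 76.94) = 1582 × 315.67/272.06 ≈ 1836 Hz.

1836 Hz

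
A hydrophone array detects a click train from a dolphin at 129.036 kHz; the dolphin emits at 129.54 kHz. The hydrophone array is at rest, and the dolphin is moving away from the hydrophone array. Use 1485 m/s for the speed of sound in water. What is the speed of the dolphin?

f' = f · v/(v + v_s) ⇒ v_s = v · |1 − f/f'|.
v_s = 1485 × |1 − 129.54/129.036| = 1485 × 0.003906 ≈ 5.8 m/s.

5.8 m/s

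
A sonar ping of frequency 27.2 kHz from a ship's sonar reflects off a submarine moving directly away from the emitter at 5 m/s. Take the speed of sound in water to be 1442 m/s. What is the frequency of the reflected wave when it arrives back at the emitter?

At the submarine (a moving observer), f₁ = f₀ · (v − u)/v = 27.2 × 1437/1442 ≈ 27.1 kHz.
On reflection it acts as a source moving away from the stationary detector: f₂ = f₁ · v/(v + u) = 27.1 × 1442/1447 ≈ 27.0 kHz.
Equivalently f₂ = f₀ · (v − u)/(v + u).

27.0 kHz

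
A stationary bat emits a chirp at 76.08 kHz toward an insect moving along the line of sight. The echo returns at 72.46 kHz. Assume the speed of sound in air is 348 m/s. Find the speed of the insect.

Double Doppler shift off a moving reflector: f₂ = f₀ · (v + u)/(v − u) (u > 0 toward emitter).
Rearranging, u = v · (f₂ − f₀)/(f₂ + f₀) = 348 × -3.62/148.54 ≈ -8.5 m/s.
So the insect is moving at 8.5 m/s away from the emitter.

8.5 m/s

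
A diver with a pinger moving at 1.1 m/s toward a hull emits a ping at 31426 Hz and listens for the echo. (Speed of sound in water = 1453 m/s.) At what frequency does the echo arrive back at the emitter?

The hull receives the sound from a moving source: f₁ = f₀ · v/(v − v_e) = 31426 × 1453/1451.9 ≈ 31450 Hz.
On the return leg the diver with a pinger is a moving observer: f₂ = f₁ · (v + v_e)/v = 31450 × 1454.1/1453 ≈ 31474 Hz.
Equivalently f₂ = f₀ · (v + v_e)/(v − v_e).

31474 Hz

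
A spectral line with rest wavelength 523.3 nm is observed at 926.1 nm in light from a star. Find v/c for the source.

λ'/λ₀ = 1.7697 > 1 (redshift), so the source is receding.
λ'/λ₀ = √((1 + β)/(1 − β)) for a receding source ⇒ β = (r² − 1)/(r² + 1) with r = λ'/λ₀.
β = (3.1319 − 1)/(3.1319 + 1) ≈ 0.516.

0.516c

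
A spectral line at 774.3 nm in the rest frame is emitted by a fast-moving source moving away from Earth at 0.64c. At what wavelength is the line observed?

1652.6 nm

Relativistic Doppler for wavelength: λ' = λ₀ · √((1 + β)/(1 − β)).
λ' = 774.3 × √(1.6400/0.3600) = 774.3 × 2.13437 ≈ 1652.6 nm.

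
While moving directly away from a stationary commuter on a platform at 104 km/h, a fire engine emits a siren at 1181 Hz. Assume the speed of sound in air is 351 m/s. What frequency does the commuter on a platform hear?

1091 Hz

104 km/h = 28.89 m/s.
Only the source moves, away from the listener, so f' = f · v/(v + v_s).
f' = 1181 × 351/(351 + 28.89) = 1181 × 351/379.9 ≈ 1091 Hz.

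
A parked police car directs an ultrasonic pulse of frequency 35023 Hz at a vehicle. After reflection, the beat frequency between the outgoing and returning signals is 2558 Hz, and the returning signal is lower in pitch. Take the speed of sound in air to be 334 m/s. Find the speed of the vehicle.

Double Doppler shift off a moving reflector: f₂ = f₀ · (v + u)/(v − u) (u > 0 toward emitter).
Returning signal is lower, so f₂ = f₀ − Δf = 35023 − 2558 = 32465 Hz.
Rearranging, u = v · (f₂ − f₀)/(f₂ + f₀) = 334 × -2558/67488 ≈ -12.7 m/s.
So the vehicle is moving at 12.7 m/s away from the emitter.

12.7 m/s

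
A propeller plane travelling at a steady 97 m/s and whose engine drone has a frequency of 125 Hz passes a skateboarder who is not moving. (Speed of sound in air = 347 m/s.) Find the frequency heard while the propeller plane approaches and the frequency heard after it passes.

Approaching: f₁ = f · v/(v − v_s) = 125 × 347/250 ≈ 174 Hz.
Receding: f₂ = f · v/(v + v_s) = 125 × 347/444 ≈ 98 Hz.

174 Hz approaching; 98 Hz receding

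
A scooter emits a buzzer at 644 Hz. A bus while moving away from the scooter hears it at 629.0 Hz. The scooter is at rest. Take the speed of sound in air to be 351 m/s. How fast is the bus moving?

f' = f · (v − v_o)/v ⇒ v_o = v · |f'/f − 1|.
v_o = 351 × |629.0/644 − 1| = 351 × 0.02329 ≈ 8.2 m/s.

8.2 m/s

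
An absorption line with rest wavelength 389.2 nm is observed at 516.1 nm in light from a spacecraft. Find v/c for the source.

0.275

λ'/λ₀ = 1.3261 > 1 (redshift), so the source is receding.
λ'/λ₀ = √((1 + β)/(1 − β)) for a receding source ⇒ β = (r² − 1)/(r² + 1) with r = λ'/λ₀.
β = (1.7584 − 1)/(1.7584 + 1) ≈ 0.275.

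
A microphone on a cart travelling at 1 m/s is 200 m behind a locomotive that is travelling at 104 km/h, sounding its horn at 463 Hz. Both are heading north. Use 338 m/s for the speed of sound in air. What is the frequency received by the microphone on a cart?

428 Hz

104 km/h = 28.89 m/s.
The microphone on a cart is behind, so the locomotive is moving away from it while the microphone on a cart is moving toward the locomotive.
With source receding and observer approaching, f' = f · (v + v_o)/(v + v_s).
f' = 463 × (338 + 1)/(338 + 28.89) = 463 × 339/366.89 ≈ 428 Hz.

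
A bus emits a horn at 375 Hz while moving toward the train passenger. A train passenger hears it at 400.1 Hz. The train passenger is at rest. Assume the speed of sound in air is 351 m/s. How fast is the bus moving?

f' = f · v/(v − v_s) ⇒ v_s = v · |1 − f/f'|.
v_s = 351 × |1 − 375/400.1| = 351 × 0.06273 ≈ 22.0 m/s.

22.0 m/s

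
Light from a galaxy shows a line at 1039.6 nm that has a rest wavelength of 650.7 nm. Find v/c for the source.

λ'/λ₀ = 1.5977 > 1 (redshift), so the source is receding.
λ'/λ₀ = √((1 + β)/(1 − β)) for a receding source ⇒ β = (r² − 1)/(r² + 1) with r = λ'/λ₀.
β = (2.5525 − 1)/(2.5525 + 1) ≈ 0.437.

0.437c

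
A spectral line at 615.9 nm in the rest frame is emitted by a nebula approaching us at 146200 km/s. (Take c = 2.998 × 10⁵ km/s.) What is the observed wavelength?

361.4 nm

β = v/c = 146200/299800 = 0.4877.
Relativistic Doppler for wavelength: λ' = λ₀ · √((1 − β)/(1 + β)).
λ' = 615.9 × √(0.5123/1.4877) = 615.9 × 0.58685 ≈ 361.4 nm.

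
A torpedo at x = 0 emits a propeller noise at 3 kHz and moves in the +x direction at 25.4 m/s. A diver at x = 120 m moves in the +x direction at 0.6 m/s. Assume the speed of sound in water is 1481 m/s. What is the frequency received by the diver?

3.05 kHz

The observer lies on the +x side, so the source is heading toward the observer and the observer is heading away from the source.
With source approaching and observer receding, f' = f · (v − v_o)/(v − v_s).
f' = 3 × (1481 − 0.6)/(1481 − 25.4) = 3 × 1480.4/1455.6 ≈ 3.05 kHz.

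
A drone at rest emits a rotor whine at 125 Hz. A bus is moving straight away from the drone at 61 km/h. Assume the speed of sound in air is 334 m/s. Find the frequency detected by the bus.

61 km/h = 16.94 m/s.
Only the observer moves, away from the source, so f' = f · (v − v_o)/v.
f' = 125 × (334 − 16.94)/334 = 125 × 317.06/334 ≈ 119 Hz.

119 Hz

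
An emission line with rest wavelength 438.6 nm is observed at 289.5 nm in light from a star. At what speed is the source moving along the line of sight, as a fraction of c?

0.393c

λ'/λ₀ = 0.6601 < 1 (blueshift), so the source is approaching.
λ'/λ₀ = √((1 − β)/(1 + β)) for an approaching source ⇒ β = (1 − r²)/(1 + r²) with r = λ'/λ₀.
β = (1 − 0.4357)/(1 + 0.4357) ≈ 0.393.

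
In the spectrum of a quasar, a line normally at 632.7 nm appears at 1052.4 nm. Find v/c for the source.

0.469

λ'/λ₀ = 1.6633 > 1 (redshift), so the source is receding.
λ'/λ₀ = √((1 + β)/(1 − β)) for a receding source ⇒ β = (r² − 1)/(r² + 1) with r = λ'/λ₀.
β = (2.7667 − 1)/(2.7667 + 1) ≈ 0.469.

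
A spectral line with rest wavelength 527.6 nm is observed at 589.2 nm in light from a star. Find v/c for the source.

λ'/λ₀ = 1.1168 > 1 (redshift), so the source is receding.
λ'/λ₀ = √((1 + β)/(1 − β)) for a receding source ⇒ β = (r² − 1)/(r² + 1) with r = λ'/λ₀.
β = (1.2471 − 1)/(1.2471 + 1) ≈ 0.110.

0.110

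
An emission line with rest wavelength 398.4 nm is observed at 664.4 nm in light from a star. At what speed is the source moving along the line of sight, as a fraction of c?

λ'/λ₀ = 1.6677 > 1 (redshift), so the source is receding.
λ'/λ₀ = √((1 + β)/(1 − β)) for a receding source ⇒ β = (r² − 1)/(r² + 1) with r = λ'/λ₀.
β = (2.7811 − 1)/(2.7811 + 1) ≈ 0.471.

0.471c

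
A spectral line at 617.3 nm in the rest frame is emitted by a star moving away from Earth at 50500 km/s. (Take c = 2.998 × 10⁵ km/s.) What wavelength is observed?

β = v/c = 50500/299800 = 0.1684.
Relativistic Doppler for wavelength: λ' = λ₀ · √((1 + β)/(1 − β)).
λ' = 617.3 × √(1.1684/0.8316) = 617.3 × 1.18538 ≈ 731.7 nm.

731.7 nm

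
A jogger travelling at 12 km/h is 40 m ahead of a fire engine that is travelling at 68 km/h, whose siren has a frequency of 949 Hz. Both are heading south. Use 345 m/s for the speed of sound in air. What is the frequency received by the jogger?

68 km/h = 18.89 m/s; 12 km/h = 3.333 m/s.
The jogger is ahead, so the fire engine is moving toward it while the jogger is moving away from the fire engine.
General Doppler shift: f' = f · (v − v_o)/(v − v_s).
f' = 949 × (345 − 3.333)/(345 − 18.89) = 949 × 341.67/326.11 ≈ 994 Hz.

994 Hz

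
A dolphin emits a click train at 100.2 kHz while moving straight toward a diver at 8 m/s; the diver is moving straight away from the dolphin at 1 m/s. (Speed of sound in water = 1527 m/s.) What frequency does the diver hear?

100.7 kHz

General Doppler shift: f' = f · (v − v_o)/(v − v_s).
f' = 100.2 × (1527 − 1)/(1527 − 8) = 100.2 × 1526/1519 ≈ 100.7 kHz.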